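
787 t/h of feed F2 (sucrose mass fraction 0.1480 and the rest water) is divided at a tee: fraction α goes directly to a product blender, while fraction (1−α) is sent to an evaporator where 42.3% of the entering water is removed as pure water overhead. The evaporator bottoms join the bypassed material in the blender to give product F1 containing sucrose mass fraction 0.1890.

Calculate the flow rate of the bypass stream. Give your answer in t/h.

All 787×0.148 = 116.48 t/h of sucrose reaches F1, so F1 = 116.48/0.189 = 616.28 t/h and vapour = 170.72 t/h.
The evaporator receives (1−α)·787 of feed at 0.852 water and removes 0.423 of that water:
0.423×0.852×(1−α)×787 = 170.72
(1−α) = 170.72/283.63 = 0.6019;  α = 0.3981.
Bypass flow = 0.3981×787 = 313.29 t/h.

313.3 t/h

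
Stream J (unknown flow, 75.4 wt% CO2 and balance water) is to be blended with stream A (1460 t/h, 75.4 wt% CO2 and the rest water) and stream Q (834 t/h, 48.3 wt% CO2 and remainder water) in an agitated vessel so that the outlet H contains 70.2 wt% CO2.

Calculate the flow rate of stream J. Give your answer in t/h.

Let J be the unknown flow. Total out = 2294 + J.
CO2 balance: 1503.7 + 0.754·J = 0.702·(2294 + J)
(0.754 − 0.702)·J = 0.702×2294 − 1503.7 = 106.73
J = 106.73 / 0.052 = 2052.4 t/h

2052 t/h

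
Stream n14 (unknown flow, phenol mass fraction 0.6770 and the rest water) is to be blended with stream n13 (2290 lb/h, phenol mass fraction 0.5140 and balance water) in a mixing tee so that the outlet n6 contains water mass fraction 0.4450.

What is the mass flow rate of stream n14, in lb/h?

Let n14 be the unknown flow. Total out = 2290 + n14.
water balance: 1112.9 + 0.323·n14 = 0.445·(2290 + n14)
(0.323 − 0.445)·n14 = 0.445×2290 − 1112.9 = -93.89
n14 = -93.89 / -0.122 = 769.59 lb/h

769.6 lb/h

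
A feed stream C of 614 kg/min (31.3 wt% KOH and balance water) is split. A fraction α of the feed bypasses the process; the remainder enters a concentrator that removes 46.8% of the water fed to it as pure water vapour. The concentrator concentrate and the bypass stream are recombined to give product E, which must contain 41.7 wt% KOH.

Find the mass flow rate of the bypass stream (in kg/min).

137.7 kg/min

All 614×0.313 = 192.18 kg/min of KOH reaches E, so E = 192.18/0.417 = 460.87 kg/min and vapour = 153.13 kg/min.
The evaporator receives (1−α)·614 of feed at 0.687 water and removes 0.468 of that water:
0.468×0.687×(1−α)×614 = 153.13
(1−α) = 153.13/197.41 = 0.7757;  α = 0.2243.
Bypass flow = 0.2243×614 = 137.72 kg/min.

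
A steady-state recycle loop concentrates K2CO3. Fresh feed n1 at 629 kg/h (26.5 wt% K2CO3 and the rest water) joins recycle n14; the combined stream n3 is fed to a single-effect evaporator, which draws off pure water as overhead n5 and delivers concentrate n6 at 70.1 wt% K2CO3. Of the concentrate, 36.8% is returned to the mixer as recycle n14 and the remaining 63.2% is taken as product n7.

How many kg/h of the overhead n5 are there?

391.2 kg/h

Overall K2CO3 balance (none leaves overhead): K2CO3 in fresh feed = K2CO3 in product, i.e. 629×0.265 = (1−0.368)·n6·0.701.
n6 = 166.69/(0.701×0.632) = 376.24 kg/h.
Recycle n14 = 0.368×376.24 = 138.46 kg/h.
Combined feed n3 = 629 + 138.46 = 767.46 kg/h.
Overhead n5 = n3 − n6 = 767.46 − 376.24 = 391.22 kg/h.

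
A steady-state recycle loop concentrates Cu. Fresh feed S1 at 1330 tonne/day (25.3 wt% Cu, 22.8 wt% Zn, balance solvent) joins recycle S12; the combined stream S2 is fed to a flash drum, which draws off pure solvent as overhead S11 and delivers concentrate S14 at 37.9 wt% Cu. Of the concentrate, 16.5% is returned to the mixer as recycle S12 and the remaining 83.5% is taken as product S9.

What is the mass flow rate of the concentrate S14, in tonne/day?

Overall Cu balance (none leaves overhead): Cu in fresh feed = Cu in product, i.e. 1330×0.253 = (1−0.165)·S14·0.379.
S14 = 336.49/(0.379×0.835) = 1063.3 tonne/day.

1063 tonne/day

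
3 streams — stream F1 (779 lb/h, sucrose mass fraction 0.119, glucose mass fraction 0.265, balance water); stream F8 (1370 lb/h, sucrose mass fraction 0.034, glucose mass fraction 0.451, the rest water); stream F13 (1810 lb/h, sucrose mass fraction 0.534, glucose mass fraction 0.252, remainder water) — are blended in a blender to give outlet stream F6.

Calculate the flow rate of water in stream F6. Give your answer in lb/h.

water out = water in = 779×0.616 + 1370×0.515 + 1810×0.214 = 1572.8 lb/h.

1573 lb/h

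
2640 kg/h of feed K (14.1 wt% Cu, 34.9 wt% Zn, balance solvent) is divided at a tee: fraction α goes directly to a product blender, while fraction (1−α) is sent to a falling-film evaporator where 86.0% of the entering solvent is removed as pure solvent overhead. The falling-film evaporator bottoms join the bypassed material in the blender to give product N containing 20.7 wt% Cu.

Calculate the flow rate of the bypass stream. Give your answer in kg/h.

720.9 kg/h

All 2640×0.141 = 372.24 kg/h of Cu reaches N, so N = 372.24/0.207 = 1798.3 kg/h and vapour = 841.74 kg/h.
The evaporator receives (1−α)·2640 of feed at 0.510 solvent and removes 0.860 of that solvent:
0.860×0.510×(1−α)×2640 = 841.74
(1−α) = 841.74/1157.9 = 0.7270;  α = 0.2730.
Bypass flow = 0.2730×2640 = 720.85 kg/h.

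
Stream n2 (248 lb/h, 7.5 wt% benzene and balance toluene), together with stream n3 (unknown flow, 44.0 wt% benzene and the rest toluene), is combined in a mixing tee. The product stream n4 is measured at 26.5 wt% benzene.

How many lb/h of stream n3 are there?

269.3 lb/h

Let n3 be the unknown flow. Total out = 248 + n3.
benzene balance: 18.6 + 0.440·n3 = 0.265·(248 + n3)
(0.440 − 0.265)·n3 = 0.265×248 − 18.6 = 47.12
n3 = 47.12 / 0.175 = 269.26 lb/h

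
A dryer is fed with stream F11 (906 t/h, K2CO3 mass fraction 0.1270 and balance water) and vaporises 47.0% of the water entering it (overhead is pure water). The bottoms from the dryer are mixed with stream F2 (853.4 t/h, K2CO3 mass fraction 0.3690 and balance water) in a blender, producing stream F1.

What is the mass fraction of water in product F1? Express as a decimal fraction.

Vapour removed = 0.470×0.873×906 = 371.74 t/h; concentrate = 534.26 t/h.
water reaching the mixer = 419.2 (from concentrate) + 853.4×0.631 = 957.69 t/h.
Product flow = 534.26 + 853.4 = 1387.7 t/h; water fraction = 0.6901.

0.6901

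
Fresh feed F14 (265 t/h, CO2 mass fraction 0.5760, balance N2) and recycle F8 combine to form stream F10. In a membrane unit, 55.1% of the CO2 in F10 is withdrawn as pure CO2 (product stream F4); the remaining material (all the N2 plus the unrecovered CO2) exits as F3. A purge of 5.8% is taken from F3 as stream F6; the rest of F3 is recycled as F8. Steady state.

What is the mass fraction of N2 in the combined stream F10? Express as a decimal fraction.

0.8799

N2 enters only via F14 and leaves only via the purge: 265×0.424 = 0.058×(N2 in F3), and the membrane unit passes all N2, so N2 in F10 = N2 in F3 = 1937.2 t/h.
CO2 in F10: m_A = 265×0.576 + (1−0.058)·(1−0.551)·m_A, so m_A = 152.64/0.5770 = 264.52 t/h.
F10 = 264.52 + 1937.2 = 2201.8 t/h.
N2 fraction in F10 = 1937.2/2201.8 = 0.8799.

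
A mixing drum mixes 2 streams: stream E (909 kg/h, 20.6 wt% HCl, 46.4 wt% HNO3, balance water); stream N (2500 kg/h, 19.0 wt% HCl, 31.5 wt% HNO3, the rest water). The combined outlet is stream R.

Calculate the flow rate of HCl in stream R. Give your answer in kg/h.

662.3 kg/h

HCl out = HCl in = 909×0.206 + 2500×0.190 = 662.25 kg/h.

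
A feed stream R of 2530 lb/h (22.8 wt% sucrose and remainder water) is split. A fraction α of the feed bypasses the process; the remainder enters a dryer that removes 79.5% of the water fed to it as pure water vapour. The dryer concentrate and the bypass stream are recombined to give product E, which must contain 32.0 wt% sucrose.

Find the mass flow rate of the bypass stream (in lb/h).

All 2530×0.228 = 576.84 lb/h of sucrose reaches E, so E = 576.84/0.320 = 1802.6 lb/h and vapour = 727.38 lb/h.
The evaporator receives (1−α)·2530 of feed at 0.772 water and removes 0.795 of that water:
0.795×0.772×(1−α)×2530 = 727.38
(1−α) = 727.38/1552.8 = 0.4684;  α = 0.5316.
Bypass flow = 0.5316×2530 = 1344.8 lb/h.

1345 lb/h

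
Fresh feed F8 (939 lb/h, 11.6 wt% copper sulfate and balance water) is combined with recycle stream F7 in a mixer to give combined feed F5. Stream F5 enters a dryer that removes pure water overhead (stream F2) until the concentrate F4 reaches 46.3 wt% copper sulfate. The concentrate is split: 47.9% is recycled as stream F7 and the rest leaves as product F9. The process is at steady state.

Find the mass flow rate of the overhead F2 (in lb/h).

Overall copper sulfate balance (none leaves overhead): copper sulfate in fresh feed = copper sulfate in product, i.e. 939×0.116 = (1−0.479)·F4·0.463.
F4 = 108.92/(0.463×0.521) = 451.55 lb/h.
Recycle F7 = 0.479×451.55 = 216.29 lb/h.
Combined feed F5 = 939 + 216.29 = 1155.3 lb/h.
Overhead F2 = F5 − F4 = 1155.3 − 451.55 = 703.74 lb/h.

703.7 lb/h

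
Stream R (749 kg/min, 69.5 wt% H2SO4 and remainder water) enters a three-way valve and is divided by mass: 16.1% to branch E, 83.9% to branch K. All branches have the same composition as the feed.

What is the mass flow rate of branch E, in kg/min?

120.6 kg/min

Branch E flow = 0.161×749 = 120.59 kg/min.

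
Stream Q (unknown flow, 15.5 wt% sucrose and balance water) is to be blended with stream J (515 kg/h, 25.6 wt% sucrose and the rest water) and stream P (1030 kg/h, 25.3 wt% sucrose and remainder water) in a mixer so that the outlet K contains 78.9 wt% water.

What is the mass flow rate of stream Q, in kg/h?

1186 kg/h

Let Q be the unknown flow. Total out = 1545 + Q.
water balance: 1152.6 + 0.845·Q = 0.789·(1545 + Q)
(0.845 − 0.789)·Q = 0.789×1545 − 1152.6 = 66.435
Q = 66.435 / 0.056 = 1186.3 kg/h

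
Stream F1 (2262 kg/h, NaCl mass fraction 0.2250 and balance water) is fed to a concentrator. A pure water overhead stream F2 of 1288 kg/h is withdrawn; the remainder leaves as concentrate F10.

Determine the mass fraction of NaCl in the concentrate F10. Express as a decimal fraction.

0.5225

NaCl is not removed: 2262×0.225 = 508.95 kg/h of NaCl enters F10.
Concentrate = 2262 − 1288 = 974 kg/h.
Mass fraction = 508.95/974 = 0.5225.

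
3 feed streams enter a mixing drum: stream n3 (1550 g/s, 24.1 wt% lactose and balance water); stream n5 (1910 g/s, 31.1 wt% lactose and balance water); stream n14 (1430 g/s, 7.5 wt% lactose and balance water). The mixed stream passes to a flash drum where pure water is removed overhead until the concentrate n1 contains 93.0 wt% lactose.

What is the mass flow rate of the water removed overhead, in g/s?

3734 g/s

lactose entering = 1550×0.241 + 1910×0.311 + 1430×0.075 = 1074.8 g/s.
All lactose reports to n1, so n1 = 1074.8/0.930 = 1155.7 g/s.
Total feed = 4890 g/s; overhead = 4890 − 1155.7 = 3734.3 g/s.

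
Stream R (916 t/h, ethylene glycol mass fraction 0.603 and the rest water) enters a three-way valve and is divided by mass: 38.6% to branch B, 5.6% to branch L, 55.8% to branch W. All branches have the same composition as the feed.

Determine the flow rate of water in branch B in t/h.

140.4 t/h

Branch B total = 0.386×916 = 353.58 t/h.
water in B = 0.397×353.58 = 140.37 t/h.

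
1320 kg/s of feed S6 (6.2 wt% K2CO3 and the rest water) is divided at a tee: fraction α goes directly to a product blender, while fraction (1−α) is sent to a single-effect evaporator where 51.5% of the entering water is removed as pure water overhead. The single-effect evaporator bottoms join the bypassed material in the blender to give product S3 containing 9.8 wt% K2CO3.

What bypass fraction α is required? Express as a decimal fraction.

0.240

All 1320×0.062 = 81.84 kg/s of K2CO3 reaches S3, so S3 = 81.84/0.098 = 835.1 kg/s and vapour = 484.9 kg/s.
The evaporator receives (1−α)·1320 of feed at 0.938 water and removes 0.515 of that water:
0.515×0.938×(1−α)×1320 = 484.9
(1−α) = 484.9/637.65 = 0.7604;  α = 0.2396.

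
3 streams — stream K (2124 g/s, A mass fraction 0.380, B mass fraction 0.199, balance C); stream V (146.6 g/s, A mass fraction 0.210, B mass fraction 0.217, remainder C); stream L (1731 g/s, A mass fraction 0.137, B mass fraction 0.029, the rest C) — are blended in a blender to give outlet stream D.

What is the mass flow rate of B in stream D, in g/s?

B out = B in = 2124×0.199 + 146.6×0.217 + 1731×0.029 = 504.69 g/s.

504.7 g/s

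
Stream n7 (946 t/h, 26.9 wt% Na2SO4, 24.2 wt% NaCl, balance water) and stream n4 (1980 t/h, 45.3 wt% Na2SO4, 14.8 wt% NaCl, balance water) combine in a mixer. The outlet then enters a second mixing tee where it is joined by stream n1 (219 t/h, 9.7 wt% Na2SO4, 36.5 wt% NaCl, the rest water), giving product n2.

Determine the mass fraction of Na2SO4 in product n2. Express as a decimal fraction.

0.3729

Overall, product flow = 3145 t/h.
Na2SO4 in = 946×0.269 + 1980×0.453 + 219×0.097 = 1172.7 t/h.
Na2SO4 fraction in n2 = 0.3729.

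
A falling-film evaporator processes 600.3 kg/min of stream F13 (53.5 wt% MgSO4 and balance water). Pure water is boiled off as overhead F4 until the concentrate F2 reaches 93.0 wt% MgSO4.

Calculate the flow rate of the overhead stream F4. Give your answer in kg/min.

255 kg/min

MgSO4 is conserved: 600.3×0.535 = 321.16 kg/min all reports to the concentrate.
Concentrate = 321.16/(target fraction) = 345.33 kg/min.
Overhead = 600.3 − 345.33 = 254.97 kg/min.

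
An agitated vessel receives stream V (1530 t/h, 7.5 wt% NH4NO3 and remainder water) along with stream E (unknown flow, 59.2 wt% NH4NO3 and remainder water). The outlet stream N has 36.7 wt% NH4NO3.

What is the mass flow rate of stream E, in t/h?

Let E be the unknown flow. Total out = 1530 + E.
NH4NO3 balance: 114.75 + 0.592·E = 0.367·(1530 + E)
(0.592 − 0.367)·E = 0.367×1530 − 114.75 = 446.76
E = 446.76 / 0.225 = 1985.6 t/h

1986 t/h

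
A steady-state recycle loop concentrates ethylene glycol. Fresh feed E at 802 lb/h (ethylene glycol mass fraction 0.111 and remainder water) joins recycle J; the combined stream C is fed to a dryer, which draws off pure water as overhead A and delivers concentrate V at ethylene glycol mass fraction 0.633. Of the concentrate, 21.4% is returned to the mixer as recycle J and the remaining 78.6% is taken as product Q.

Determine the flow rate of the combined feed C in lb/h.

Overall ethylene glycol balance (none leaves overhead): ethylene glycol in fresh feed = ethylene glycol in product, i.e. 802×0.111 = (1−0.214)·V·0.633.
V = 89.022/(0.633×0.786) = 178.93 lb/h.
Recycle J = 0.214×178.93 = 38.29 lb/h.
Combined feed C = 802 + 38.29 = 840.29 lb/h.

840.3 lb/h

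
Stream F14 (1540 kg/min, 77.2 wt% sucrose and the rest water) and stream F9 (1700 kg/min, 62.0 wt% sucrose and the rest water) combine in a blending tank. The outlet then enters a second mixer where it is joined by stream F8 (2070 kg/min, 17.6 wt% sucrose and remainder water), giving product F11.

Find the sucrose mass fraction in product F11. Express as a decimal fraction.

0.491

Overall, product flow = 5310 kg/min.
sucrose in = 1540×0.772 + 1700×0.620 + 2070×0.176 = 2607.2 kg/min.
sucrose fraction in F11 = 0.491.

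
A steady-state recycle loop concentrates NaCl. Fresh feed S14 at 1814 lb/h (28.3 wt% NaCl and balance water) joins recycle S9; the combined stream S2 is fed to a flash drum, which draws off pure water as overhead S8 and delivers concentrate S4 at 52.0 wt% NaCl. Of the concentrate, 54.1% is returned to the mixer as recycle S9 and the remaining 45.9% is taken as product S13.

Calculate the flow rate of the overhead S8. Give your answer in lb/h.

826.8 lb/h

Overall NaCl balance (none leaves overhead): NaCl in fresh feed = NaCl in product, i.e. 1814×0.283 = (1−0.541)·S4·0.520.
S4 = 513.36/(0.520×0.459) = 2150.8 lb/h.
Recycle S9 = 0.541×2150.8 = 1163.6 lb/h.
Combined feed S2 = 1814 + 1163.6 = 2977.6 lb/h.
Overhead S8 = S2 − S4 = 2977.6 − 2150.8 = 826.77 lb/h.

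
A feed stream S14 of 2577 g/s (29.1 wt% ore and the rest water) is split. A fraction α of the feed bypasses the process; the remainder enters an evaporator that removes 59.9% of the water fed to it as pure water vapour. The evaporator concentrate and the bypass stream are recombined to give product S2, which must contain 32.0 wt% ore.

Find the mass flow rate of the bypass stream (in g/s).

2027 g/s

All 2577×0.291 = 749.91 g/s of ore reaches S2, so S2 = 749.91/0.320 = 2343.5 g/s and vapour = 233.54 g/s.
The evaporator receives (1−α)·2577 of feed at 0.709 water and removes 0.599 of that water:
0.599×0.709×(1−α)×2577 = 233.54
(1−α) = 233.54/1094.4 = 0.2134;  α = 0.7866.
Bypass flow = 0.7866×2577 = 2027.1 g/s.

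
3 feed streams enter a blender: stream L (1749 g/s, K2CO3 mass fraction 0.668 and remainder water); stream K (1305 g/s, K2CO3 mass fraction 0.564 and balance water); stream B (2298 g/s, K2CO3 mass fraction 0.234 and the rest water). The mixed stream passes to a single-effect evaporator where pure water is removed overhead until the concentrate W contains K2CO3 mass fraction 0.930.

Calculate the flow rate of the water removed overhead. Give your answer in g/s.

2726 g/s

K2CO3 entering = 1749×0.668 + 1305×0.564 + 2298×0.234 = 2442.1 g/s.
All K2CO3 reports to W, so W = 2442.1/0.930 = 2625.9 g/s.
Total feed = 5352 g/s; overhead = 5352 − 2625.9 = 2726.1 g/s.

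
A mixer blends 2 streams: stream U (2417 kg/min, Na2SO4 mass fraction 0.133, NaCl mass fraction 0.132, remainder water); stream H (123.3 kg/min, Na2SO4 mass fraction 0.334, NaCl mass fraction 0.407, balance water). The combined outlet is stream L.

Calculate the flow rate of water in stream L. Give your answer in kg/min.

1808 kg/min

water out = water in = 2417×0.735 + 123.3×0.259 = 1808.4 kg/min.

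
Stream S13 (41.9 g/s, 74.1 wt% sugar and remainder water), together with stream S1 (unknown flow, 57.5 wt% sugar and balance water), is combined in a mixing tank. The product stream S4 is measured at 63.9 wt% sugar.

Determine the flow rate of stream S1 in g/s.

66.78 g/s

Let S1 be the unknown flow. Total out = 41.9 + S1.
sugar balance: 31.048 + 0.575·S1 = 0.639·(41.9 + S1)
(0.575 − 0.639)·S1 = 0.639×41.9 − 31.048 = -4.2738
S1 = -4.2738 / -0.064 = 66.778 g/s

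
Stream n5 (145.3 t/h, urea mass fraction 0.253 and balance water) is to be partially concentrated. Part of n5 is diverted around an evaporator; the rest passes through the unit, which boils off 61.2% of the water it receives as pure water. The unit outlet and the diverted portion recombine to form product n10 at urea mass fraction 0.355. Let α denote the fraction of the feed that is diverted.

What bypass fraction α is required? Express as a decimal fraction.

0.372

All 145.3×0.253 = 36.761 t/h of urea reaches n10, so n10 = 36.761/0.355 = 103.55 t/h and vapour = 41.748 t/h.
The evaporator receives (1−α)·145.3 of feed at 0.747 water and removes 0.612 of that water:
0.612×0.747×(1−α)×145.3 = 41.748
(1−α) = 41.748/66.426 = 0.6285;  α = 0.3715.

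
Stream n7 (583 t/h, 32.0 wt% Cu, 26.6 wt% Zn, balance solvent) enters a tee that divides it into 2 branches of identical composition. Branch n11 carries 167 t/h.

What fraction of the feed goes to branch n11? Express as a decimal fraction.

Fraction to n11 = 167/583 = 0.2864.

0.286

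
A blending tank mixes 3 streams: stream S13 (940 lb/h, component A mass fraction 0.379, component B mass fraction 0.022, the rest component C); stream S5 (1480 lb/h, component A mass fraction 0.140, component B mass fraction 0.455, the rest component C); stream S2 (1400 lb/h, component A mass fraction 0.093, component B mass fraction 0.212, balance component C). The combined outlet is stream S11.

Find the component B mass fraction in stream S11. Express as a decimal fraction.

Total flow out = 940 + 1480 + 1400 = 3820 lb/h.
component B in = 940×0.022 + 1480×0.455 + 1400×0.212 = 990.88 lb/h.
component B mass fraction in S11 = 990.88/3820 = 0.259.

0.259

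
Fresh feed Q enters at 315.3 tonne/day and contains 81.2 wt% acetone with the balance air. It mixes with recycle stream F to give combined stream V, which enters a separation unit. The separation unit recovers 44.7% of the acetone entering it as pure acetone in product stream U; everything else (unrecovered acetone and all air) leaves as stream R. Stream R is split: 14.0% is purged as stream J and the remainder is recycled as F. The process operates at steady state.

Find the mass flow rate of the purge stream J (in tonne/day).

air enters only via Q and leaves only via the purge: 315.3×0.188 = 0.140×(air in R), and the separation unit passes all air, so air in V = air in R = 423.4 tonne/day.
acetone in V: m_A = 315.3×0.812 + (1−0.140)·(1−0.447)·m_A, so m_A = 256.02/0.5244 = 488.2 tonne/day.
R = (1−0.447)×488.2 + 423.4 = 693.38 tonne/day.
Purge J = 0.140×693.38 = 97.073 tonne/day.

97.07 tonne/day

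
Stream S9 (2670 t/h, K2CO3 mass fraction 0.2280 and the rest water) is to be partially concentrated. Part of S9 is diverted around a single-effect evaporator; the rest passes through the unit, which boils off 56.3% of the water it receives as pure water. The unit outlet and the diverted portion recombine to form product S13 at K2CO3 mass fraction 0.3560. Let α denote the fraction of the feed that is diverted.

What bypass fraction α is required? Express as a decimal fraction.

All 2670×0.228 = 608.76 t/h of K2CO3 reaches S13, so S13 = 608.76/0.356 = 1710 t/h and vapour = 960 t/h.
The evaporator receives (1−α)·2670 of feed at 0.772 water and removes 0.563 of that water:
0.563×0.772×(1−α)×2670 = 960
(1−α) = 960/1160.5 = 0.8272;  α = 0.1728.

0.173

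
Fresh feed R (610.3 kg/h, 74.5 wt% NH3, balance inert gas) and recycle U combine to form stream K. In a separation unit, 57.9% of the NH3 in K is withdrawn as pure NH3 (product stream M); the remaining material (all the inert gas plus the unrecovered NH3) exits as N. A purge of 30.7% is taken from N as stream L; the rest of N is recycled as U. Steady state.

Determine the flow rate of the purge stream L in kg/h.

238.6 kg/h

inert gas enters only via R and leaves only via the purge: 610.3×0.255 = 0.307×(inert gas in N), and the separation unit passes all inert gas, so inert gas in K = inert gas in N = 506.93 kg/h.
NH3 in K: m_A = 610.3×0.745 + (1−0.307)·(1−0.579)·m_A, so m_A = 454.67/0.7082 = 641.97 kg/h.
N = (1−0.579)×641.97 + 506.93 = 777.2 kg/h.
Purge L = 0.307×777.2 = 238.6 kg/h.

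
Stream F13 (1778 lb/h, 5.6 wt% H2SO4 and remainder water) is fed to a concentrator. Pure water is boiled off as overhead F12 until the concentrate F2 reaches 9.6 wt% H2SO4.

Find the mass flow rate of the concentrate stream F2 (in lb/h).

1037 lb/h

H2SO4 is conserved: 1778×0.056 = 99.568 lb/h all reports to the concentrate.
Concentrate = 99.568/(target fraction) = 1037.2 lb/h.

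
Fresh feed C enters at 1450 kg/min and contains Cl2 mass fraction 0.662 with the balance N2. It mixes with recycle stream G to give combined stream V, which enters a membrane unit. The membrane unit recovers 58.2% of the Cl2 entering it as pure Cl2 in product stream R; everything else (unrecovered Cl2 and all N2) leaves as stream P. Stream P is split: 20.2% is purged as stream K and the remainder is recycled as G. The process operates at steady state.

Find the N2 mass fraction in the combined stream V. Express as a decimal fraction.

N2 enters only via C and leaves only via the purge: 1450×0.338 = 0.202×(N2 in P), and the membrane unit passes all N2, so N2 in V = N2 in P = 2426.2 kg/min.
Cl2 in V: m_A = 1450×0.662 + (1−0.202)·(1−0.582)·m_A, so m_A = 959.9/0.6664 = 1440.3 kg/min.
V = 1440.3 + 2426.2 = 3866.6 kg/min.
N2 fraction in V = 2426.2/3866.6 = 0.627.

0.627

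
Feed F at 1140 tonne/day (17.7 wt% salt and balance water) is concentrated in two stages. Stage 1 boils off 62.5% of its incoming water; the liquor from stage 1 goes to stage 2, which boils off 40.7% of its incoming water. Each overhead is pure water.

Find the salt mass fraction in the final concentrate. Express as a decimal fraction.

water in feed = 1140×0.823 = 938.22 tonne/day.
After stage 1: water left = (1−0.625)×938.22 = 351.83; stream total = 553.61 tonne/day.
After stage 2: water left = (1−0.407)×351.83 = 208.64; final concentrate = 410.42 tonne/day.
salt fraction = 201.78/410.42 = 0.492.

0.492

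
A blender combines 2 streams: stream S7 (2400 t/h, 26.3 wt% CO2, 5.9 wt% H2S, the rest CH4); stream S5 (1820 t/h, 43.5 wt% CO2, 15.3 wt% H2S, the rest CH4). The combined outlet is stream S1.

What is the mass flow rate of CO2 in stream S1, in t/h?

CO2 out = CO2 in = 2400×0.263 + 1820×0.435 = 1422.9 t/h.

1423 t/h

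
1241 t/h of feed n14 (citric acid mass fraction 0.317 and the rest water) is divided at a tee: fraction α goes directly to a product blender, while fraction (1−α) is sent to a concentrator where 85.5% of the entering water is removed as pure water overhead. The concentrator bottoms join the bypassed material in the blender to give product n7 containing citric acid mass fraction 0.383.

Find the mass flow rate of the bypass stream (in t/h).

874.8 t/h

All 1241×0.317 = 393.4 t/h of citric acid reaches n7, so n7 = 393.4/0.383 = 1027.1 t/h and vapour = 213.85 t/h.
The evaporator receives (1−α)·1241 of feed at 0.683 water and removes 0.855 of that water:
0.855×0.683×(1−α)×1241 = 213.85
(1−α) = 213.85/724.7 = 0.2951;  α = 0.7049.
Bypass flow = 0.7049×1241 = 874.79 t/h.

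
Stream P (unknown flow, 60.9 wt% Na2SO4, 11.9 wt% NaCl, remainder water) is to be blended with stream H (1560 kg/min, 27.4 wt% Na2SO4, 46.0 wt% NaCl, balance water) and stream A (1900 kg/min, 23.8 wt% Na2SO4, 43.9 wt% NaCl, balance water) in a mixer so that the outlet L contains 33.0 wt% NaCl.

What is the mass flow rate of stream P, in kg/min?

1943 kg/min

Let P be the unknown flow. Total out = 3460 + P.
NaCl balance: 1551.7 + 0.119·P = 0.330·(3460 + P)
(0.119 − 0.330)·P = 0.330×3460 − 1551.7 = -409.9
P = -409.9 / -0.211 = 1942.7 kg/min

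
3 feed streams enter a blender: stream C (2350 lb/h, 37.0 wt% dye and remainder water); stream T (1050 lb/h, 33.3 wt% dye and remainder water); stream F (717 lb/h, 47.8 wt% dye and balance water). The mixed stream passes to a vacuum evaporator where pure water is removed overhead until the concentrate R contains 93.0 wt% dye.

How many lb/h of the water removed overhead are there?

dye entering = 2350×0.370 + 1050×0.333 + 717×0.478 = 1561.9 lb/h.
All dye reports to R, so R = 1561.9/0.930 = 1679.4 lb/h.
Total feed = 4117 lb/h; overhead = 4117 − 1679.4 = 2437.6 lb/h.

2438 lb/h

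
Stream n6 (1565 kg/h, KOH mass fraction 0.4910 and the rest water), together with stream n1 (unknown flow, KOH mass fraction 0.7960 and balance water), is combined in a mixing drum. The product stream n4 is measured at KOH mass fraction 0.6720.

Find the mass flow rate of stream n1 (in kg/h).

Let n1 be the unknown flow. Total out = 1565 + n1.
KOH balance: 768.41 + 0.796·n1 = 0.672·(1565 + n1)
(0.796 − 0.672)·n1 = 0.672×1565 − 768.41 = 283.27
n1 = 283.27 / 0.124 = 2284.4 kg/h

2284 kg/h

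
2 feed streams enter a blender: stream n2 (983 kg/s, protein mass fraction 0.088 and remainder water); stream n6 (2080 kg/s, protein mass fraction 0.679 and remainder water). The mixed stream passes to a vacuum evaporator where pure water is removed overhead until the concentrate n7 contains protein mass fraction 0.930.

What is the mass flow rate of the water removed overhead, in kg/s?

protein entering = 983×0.088 + 2080×0.679 = 1498.8 kg/s.
All protein reports to n7, so n7 = 1498.8/0.930 = 1611.6 kg/s.
Total feed = 3063 kg/s; overhead = 3063 − 1611.6 = 1451.4 kg/s.

1451 kg/s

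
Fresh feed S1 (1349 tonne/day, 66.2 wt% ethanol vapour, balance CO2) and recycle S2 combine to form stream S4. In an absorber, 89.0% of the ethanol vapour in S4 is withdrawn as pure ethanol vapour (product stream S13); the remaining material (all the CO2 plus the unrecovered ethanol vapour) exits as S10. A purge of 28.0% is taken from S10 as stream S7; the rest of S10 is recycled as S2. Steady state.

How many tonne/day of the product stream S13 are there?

863.2 tonne/day

ethanol vapour in S4: m_A = 1349×0.662 + (1−0.280)·(1−0.890)·m_A, so m_A = 893.04/0.9208 = 969.85 tonne/day.
Product S13 = 0.890×969.85 = 863.17 tonne/day.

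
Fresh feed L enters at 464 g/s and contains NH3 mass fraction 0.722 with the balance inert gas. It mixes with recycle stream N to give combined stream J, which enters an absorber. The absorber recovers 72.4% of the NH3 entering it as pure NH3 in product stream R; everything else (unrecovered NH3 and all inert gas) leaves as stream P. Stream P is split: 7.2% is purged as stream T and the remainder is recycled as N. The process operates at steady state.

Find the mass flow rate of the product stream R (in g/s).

326.1 g/s

NH3 in J: m_A = 464×0.722 + (1−0.072)·(1−0.724)·m_A, so m_A = 335.01/0.7439 = 450.36 g/s.
Product R = 0.724×450.36 = 326.06 g/s.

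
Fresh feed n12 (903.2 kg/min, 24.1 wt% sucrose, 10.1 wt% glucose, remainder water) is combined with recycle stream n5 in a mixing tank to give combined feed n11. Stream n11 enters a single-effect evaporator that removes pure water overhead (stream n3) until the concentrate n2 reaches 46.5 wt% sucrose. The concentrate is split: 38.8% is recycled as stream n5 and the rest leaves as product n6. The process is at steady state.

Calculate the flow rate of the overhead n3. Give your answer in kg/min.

Overall sucrose balance (none leaves overhead): sucrose in fresh feed = sucrose in product, i.e. 903.2×0.241 = (1−0.388)·n2·0.465.
n2 = 217.67/(0.465×0.612) = 764.89 kg/min.
Recycle n5 = 0.388×764.89 = 296.78 kg/min.
Combined feed n11 = 903.2 + 296.78 = 1200 kg/min.
Overhead n3 = n11 − n2 = 1200 − 764.89 = 435.09 kg/min.

435.1 kg/min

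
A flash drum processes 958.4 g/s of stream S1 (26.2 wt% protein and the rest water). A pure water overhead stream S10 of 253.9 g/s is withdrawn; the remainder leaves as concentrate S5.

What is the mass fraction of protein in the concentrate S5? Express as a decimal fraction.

protein is not removed: 958.4×0.262 = 251.1 g/s of protein enters S5.
Concentrate = 958.4 − 253.9 = 704.5 g/s.
Mass fraction = 251.1/704.5 = 0.356.

0.356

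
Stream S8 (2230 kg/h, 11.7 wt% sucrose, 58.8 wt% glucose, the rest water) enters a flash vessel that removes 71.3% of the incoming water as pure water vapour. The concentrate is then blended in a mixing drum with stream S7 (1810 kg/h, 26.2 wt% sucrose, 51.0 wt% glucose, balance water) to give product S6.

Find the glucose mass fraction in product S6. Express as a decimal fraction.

Vapour removed = 0.713×0.295×2230 = 469.05 kg/h; concentrate = 1761 kg/h.
glucose reaching the mixer = 1311.2 (from concentrate) + 1810×0.510 = 2234.3 kg/h.
Product flow = 1761 + 1810 = 3571 kg/h; glucose fraction = 0.626.

0.626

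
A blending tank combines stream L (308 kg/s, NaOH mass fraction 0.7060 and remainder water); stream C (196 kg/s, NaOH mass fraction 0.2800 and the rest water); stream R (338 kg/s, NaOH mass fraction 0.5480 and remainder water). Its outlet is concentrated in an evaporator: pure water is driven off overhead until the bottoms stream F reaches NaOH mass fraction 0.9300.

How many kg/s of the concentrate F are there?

NaOH entering = 308×0.706 + 196×0.280 + 338×0.548 = 457.55 kg/s.
All NaOH reports to F, so F = 457.55/0.930 = 491.99 kg/s.

492 kg/s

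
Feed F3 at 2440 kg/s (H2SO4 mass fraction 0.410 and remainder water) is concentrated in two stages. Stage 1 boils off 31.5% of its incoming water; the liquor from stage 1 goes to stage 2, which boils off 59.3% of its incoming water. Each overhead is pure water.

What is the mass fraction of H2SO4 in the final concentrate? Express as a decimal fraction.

water in feed = 2440×0.590 = 1439.6 kg/s.
After stage 1: water left = (1−0.315)×1439.6 = 986.13; stream total = 1986.5 kg/s.
After stage 2: water left = (1−0.593)×986.13 = 401.35; final concentrate = 1401.8 kg/s.
H2SO4 fraction = 1000.4/1401.8 = 0.714.

0.714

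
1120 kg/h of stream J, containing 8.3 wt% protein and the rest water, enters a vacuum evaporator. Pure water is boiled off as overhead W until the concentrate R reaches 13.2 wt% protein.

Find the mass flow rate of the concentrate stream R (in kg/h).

704.2 kg/h

protein is conserved: 1120×0.083 = 92.96 kg/h all reports to the concentrate.
Concentrate = 92.96/(target fraction) = 704.24 kg/h.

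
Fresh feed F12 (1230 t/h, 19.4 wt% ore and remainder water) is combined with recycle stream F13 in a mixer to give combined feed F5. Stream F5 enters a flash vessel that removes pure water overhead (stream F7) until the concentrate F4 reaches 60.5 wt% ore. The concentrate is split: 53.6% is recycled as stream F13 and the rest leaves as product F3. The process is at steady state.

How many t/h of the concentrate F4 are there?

850 t/h

Overall ore balance (none leaves overhead): ore in fresh feed = ore in product, i.e. 1230×0.194 = (1−0.536)·F4·0.605.
F4 = 238.62/(0.605×0.464) = 850.03 t/h.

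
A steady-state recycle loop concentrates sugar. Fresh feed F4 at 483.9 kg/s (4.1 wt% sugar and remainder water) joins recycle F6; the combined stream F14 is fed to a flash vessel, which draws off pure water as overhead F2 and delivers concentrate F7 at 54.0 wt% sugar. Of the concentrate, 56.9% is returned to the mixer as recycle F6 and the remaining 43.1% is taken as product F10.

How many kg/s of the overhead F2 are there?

447.2 kg/s

Overall sugar balance (none leaves overhead): sugar in fresh feed = sugar in product, i.e. 483.9×0.041 = (1−0.569)·F7·0.540.
F7 = 19.84/(0.540×0.431) = 85.245 kg/s.
Recycle F6 = 0.569×85.245 = 48.504 kg/s.
Combined feed F14 = 483.9 + 48.504 = 532.4 kg/s.
Overhead F2 = F14 − F7 = 532.4 − 85.245 = 447.16 kg/s.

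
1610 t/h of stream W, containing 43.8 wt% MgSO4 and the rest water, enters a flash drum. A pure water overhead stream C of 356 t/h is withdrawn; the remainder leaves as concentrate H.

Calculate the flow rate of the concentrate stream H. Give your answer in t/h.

1254 t/h

Concentrate = 1610 − 356 = 1254 t/h.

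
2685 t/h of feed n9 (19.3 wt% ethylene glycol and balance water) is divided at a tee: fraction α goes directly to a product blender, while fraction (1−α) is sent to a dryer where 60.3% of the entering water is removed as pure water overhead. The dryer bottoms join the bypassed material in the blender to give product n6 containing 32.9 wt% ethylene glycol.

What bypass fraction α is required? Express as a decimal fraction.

All 2685×0.193 = 518.21 t/h of ethylene glycol reaches n6, so n6 = 518.21/0.329 = 1575.1 t/h and vapour = 1109.9 t/h.
The evaporator receives (1−α)·2685 of feed at 0.807 water and removes 0.603 of that water:
0.603×0.807×(1−α)×2685 = 1109.9
(1−α) = 1109.9/1306.6 = 0.8495;  α = 0.1505.

0.151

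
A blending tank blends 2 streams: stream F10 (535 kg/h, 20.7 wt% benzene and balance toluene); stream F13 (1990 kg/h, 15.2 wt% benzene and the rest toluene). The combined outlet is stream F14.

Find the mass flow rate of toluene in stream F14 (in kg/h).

2112 kg/h

toluene out = toluene in = 535×0.793 + 1990×0.848 = 2111.8 kg/h.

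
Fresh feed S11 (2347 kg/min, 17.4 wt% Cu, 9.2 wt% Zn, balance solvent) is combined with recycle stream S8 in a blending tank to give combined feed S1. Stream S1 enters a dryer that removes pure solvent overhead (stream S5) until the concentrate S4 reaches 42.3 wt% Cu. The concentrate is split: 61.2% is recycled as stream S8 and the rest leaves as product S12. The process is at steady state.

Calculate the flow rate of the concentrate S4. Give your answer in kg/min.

2488 kg/min

Overall Cu balance (none leaves overhead): Cu in fresh feed = Cu in product, i.e. 2347×0.174 = (1−0.612)·S4·0.423.
S4 = 408.38/(0.423×0.388) = 2488.2 kg/min.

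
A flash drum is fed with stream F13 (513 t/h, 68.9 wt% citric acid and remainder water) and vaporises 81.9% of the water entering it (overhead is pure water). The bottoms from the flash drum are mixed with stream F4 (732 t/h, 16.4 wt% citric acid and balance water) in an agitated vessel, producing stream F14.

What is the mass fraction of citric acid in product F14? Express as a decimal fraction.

0.425

Vapour removed = 0.819×0.311×513 = 130.67 t/h; concentrate = 382.33 t/h.
citric acid reaching the mixer = 353.46 (from concentrate) + 732×0.164 = 473.5 t/h.
Product flow = 382.33 + 732 = 1114.3 t/h; citric acid fraction = 0.425.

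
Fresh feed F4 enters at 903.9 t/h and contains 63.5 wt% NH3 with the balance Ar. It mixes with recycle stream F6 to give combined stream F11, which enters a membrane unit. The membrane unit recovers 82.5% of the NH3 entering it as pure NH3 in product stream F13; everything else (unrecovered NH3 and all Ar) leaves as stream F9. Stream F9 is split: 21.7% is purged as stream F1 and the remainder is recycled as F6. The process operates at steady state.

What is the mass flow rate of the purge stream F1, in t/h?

Ar enters only via F4 and leaves only via the purge: 903.9×0.365 = 0.217×(Ar in F9), and the membrane unit passes all Ar, so Ar in F11 = Ar in F9 = 1520.4 t/h.
NH3 in F11: m_A = 903.9×0.635 + (1−0.217)·(1−0.825)·m_A, so m_A = 573.98/0.8630 = 665.11 t/h.
F9 = (1−0.825)×665.11 + 1520.4 = 1636.8 t/h.
Purge F1 = 0.217×1636.8 = 355.18 t/h.

355.2 t/h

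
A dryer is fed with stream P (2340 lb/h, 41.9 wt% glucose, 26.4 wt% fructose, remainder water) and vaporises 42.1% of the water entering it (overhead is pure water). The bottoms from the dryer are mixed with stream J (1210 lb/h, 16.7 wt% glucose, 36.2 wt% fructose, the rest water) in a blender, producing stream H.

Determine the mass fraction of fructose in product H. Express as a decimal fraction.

Vapour removed = 0.421×0.317×2340 = 312.29 lb/h; concentrate = 2027.7 lb/h.
fructose reaching the mixer = 617.76 (from concentrate) + 1210×0.362 = 1055.8 lb/h.
Product flow = 2027.7 + 1210 = 3237.7 lb/h; fructose fraction = 0.3261.

0.3261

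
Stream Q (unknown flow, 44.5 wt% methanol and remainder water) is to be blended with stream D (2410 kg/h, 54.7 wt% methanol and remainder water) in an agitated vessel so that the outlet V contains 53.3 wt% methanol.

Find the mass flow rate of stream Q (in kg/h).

Let Q be the unknown flow. Total out = 2410 + Q.
methanol balance: 1318.3 + 0.445·Q = 0.533·(2410 + Q)
(0.445 − 0.533)·Q = 0.533×2410 − 1318.3 = -33.74
Q = -33.74 / -0.088 = 383.41 kg/h

383.4 kg/h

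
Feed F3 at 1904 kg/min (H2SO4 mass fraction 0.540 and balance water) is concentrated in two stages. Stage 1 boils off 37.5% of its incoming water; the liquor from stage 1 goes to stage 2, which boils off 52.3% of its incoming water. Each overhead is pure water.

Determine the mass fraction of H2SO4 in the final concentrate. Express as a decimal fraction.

0.797

water in feed = 1904×0.460 = 875.84 kg/min.
After stage 1: water left = (1−0.375)×875.84 = 547.4; stream total = 1575.6 kg/min.
After stage 2: water left = (1−0.523)×547.4 = 261.11; final concentrate = 1289.3 kg/min.
H2SO4 fraction = 1028.2/1289.3 = 0.797.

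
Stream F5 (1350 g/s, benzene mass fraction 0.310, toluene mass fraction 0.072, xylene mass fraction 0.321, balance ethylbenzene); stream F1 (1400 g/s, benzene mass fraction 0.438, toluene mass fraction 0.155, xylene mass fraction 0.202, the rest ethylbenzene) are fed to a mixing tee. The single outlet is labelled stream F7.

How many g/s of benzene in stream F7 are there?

benzene out = benzene in = 1350×0.310 + 1400×0.438 = 1031.7 g/s.

1032 g/s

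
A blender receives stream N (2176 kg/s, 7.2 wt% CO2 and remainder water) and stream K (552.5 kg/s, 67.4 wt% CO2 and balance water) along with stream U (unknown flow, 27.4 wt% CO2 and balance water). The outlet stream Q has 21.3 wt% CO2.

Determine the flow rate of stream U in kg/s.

Let U be the unknown flow. Total out = 2728.5 + U.
CO2 balance: 529.06 + 0.274·U = 0.213·(2728.5 + U)
(0.274 − 0.213)·U = 0.213×2728.5 − 529.06 = 52.113
U = 52.113 / 0.061 = 854.32 kg/s

854.3 kg/s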